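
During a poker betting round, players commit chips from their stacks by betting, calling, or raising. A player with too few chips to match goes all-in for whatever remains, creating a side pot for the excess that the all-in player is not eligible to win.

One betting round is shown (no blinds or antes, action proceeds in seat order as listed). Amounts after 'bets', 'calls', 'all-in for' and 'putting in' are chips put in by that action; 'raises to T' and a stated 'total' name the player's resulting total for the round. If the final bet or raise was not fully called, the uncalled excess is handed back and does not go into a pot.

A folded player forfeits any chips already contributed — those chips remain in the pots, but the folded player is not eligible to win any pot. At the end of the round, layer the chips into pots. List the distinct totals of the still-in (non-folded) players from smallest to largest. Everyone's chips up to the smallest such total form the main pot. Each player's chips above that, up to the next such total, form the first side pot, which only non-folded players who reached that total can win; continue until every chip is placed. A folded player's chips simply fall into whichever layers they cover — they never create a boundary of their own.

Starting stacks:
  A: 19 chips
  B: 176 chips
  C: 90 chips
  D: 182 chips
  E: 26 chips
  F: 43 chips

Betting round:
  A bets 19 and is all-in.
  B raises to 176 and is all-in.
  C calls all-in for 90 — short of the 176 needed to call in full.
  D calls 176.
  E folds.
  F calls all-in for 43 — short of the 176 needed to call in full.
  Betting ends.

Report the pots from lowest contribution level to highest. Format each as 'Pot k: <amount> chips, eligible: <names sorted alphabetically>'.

Pot 1: 95 chips, eligible: A, B, C, D, F
Pot 2: 96 chips, eligible: B, C, D, F
Pot 3: 141 chips, eligible: B, C, D
Pot 4: 172 chips, eligible: B, D

Derivation:
Contributions: A=19, B=176, C=90, D=176, F=43
Folded: E
Pot levels (distinct totals of non-folded players): 19, 43, 90, 176
Layer 1-19: 19 each from A, B, C, D, F = 19*5 = 95 chips; eligible A, B, C, D, F
Layer 20-43: 24 each from B, C, D, F = 24*4 = 96 chips; eligible B, C, D, F
Layer 44-90: 47 each from B, C, D = 47*3 = 141 chips; eligible B, C, D
Layer 91-176: 86 each from B, D = 86*2 = 172 chips; eligible B, D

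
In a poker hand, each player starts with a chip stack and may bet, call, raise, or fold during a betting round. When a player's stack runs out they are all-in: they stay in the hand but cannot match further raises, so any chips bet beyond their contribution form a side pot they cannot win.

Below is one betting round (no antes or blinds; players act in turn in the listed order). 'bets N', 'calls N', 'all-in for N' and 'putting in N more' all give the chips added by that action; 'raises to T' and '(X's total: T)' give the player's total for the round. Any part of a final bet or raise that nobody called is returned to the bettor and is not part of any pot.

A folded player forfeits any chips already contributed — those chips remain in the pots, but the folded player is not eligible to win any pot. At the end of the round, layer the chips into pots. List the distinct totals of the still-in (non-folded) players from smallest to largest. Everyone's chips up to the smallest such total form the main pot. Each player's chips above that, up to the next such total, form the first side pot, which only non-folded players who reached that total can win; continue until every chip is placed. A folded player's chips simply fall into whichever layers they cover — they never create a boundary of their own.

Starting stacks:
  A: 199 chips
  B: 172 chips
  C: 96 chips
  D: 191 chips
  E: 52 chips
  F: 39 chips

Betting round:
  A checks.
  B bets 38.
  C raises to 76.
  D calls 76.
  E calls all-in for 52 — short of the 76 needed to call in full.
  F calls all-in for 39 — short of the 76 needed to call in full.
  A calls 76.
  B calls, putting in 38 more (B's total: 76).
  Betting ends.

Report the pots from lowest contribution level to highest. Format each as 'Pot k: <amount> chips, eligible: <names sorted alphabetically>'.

Contributions: A=76, B=76, C=76, D=76, E=52, F=39
Pot levels (distinct totals of non-folded players): 39, 52, 76
Layer 1-39: 39 each from A, B, C, D, E, F = 39*6 = 234 chips; eligible A, B, C, D, E, F
Layer 40-52: 13 each from A, B, C, D, E = 13*5 = 65 chips; eligible A, B, C, D, E
Layer 53-76: 24 each from A, B, C, D = 24*4 = 96 chips; eligible A, B, C, D

Pot 1: 234 chips, eligible: A, B, C, D, E, F
Pot 2: 65 chips, eligible: A, B, C, D, E
Pot 3: 96 chips, eligible: A, B, C, D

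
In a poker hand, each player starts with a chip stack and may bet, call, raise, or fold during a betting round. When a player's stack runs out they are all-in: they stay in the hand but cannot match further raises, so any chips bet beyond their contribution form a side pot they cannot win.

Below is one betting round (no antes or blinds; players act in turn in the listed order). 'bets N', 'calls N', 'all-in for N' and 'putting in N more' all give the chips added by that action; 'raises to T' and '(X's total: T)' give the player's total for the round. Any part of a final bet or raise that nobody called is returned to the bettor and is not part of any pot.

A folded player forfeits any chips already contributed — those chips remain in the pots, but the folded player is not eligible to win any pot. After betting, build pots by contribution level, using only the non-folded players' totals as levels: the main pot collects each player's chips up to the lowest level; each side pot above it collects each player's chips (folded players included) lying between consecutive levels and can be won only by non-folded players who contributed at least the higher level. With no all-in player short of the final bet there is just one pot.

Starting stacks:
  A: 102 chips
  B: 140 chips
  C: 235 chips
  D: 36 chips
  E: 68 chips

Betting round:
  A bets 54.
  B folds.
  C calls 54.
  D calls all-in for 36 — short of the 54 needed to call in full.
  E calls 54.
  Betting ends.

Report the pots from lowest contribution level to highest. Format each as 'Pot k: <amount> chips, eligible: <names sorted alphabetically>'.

Contributions: A=54, C=54, D=36, E=54
Folded: B
Pot levels (distinct totals of non-folded players): 36, 54
Layer 1-36: 36 each from A, C, D, E = 36*4 = 144 chips; eligible A, C, D, E
Layer 37-54: 18 each from A, C, E = 18*3 = 54 chips; eligible A, C, E

Pot 1: 144 chips, eligible: A, C, D, E
Pot 2: 54 chips, eligible: A, C, E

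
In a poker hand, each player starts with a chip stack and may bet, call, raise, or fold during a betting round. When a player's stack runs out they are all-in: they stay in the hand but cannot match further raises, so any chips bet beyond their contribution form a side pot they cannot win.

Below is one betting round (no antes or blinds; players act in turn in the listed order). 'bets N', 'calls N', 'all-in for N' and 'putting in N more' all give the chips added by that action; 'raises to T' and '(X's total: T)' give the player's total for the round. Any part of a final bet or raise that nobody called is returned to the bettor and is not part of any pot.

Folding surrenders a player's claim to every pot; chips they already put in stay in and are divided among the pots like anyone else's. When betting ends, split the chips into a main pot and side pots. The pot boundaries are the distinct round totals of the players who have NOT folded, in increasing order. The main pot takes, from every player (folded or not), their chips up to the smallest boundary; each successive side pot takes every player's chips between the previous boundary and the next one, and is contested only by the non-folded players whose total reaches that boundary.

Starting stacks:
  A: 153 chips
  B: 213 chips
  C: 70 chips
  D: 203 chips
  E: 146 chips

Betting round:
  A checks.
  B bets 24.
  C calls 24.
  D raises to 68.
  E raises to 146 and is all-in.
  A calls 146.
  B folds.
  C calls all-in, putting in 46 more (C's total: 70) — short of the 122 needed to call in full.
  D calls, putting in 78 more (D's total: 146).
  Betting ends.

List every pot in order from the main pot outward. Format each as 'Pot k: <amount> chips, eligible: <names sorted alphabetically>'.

Pot 1: 304 chips, eligible: A, C, D, E
Pot 2: 228 chips, eligible: A, D, E

Derivation:
Contributions: A=146, B=24, C=70, D=146, E=146
Folded: B
Pot levels (distinct totals of non-folded players): 70, 146
Layer 1-70: A 70 + B 24 + C 70 + D 70 + E 70 = 304 chips; eligible A, C, D, E
Layer 71-146: 76 each from A, D, E = 76*3 = 228 chips; eligible A, D, E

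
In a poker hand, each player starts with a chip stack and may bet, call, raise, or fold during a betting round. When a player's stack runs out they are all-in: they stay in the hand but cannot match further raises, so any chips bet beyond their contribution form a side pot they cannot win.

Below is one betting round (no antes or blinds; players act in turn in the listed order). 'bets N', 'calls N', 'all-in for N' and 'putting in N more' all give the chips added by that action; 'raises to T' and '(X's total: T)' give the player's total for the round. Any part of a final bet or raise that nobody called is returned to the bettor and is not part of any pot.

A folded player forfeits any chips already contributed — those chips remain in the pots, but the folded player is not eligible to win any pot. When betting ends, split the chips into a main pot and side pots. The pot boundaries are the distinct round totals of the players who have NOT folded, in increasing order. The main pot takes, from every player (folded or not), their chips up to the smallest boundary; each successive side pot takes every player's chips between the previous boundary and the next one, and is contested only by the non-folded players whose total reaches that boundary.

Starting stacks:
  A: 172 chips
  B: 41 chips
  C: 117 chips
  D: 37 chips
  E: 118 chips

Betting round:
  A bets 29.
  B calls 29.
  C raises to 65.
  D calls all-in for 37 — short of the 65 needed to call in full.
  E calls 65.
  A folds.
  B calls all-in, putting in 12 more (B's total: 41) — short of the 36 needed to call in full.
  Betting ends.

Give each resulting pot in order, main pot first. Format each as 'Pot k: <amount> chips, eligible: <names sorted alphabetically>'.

Pot 1: 177 chips, eligible: B, C, D, E
Pot 2: 12 chips, eligible: B, C, E
Pot 3: 48 chips, eligible: C, E

Derivation:
Contributions: A=29, B=41, C=65, D=37, E=65
Folded: A
Pot levels (distinct totals of non-folded players): 37, 41, 65
Layer 1-37: A 29 + B 37 + C 37 + D 37 + E 37 = 177 chips; eligible B, C, D, E
Layer 38-41: 4 each from B, C, E = 4*3 = 12 chips; eligible B, C, E
Layer 42-65: 24 each from C, E = 24*2 = 48 chips; eligible C, E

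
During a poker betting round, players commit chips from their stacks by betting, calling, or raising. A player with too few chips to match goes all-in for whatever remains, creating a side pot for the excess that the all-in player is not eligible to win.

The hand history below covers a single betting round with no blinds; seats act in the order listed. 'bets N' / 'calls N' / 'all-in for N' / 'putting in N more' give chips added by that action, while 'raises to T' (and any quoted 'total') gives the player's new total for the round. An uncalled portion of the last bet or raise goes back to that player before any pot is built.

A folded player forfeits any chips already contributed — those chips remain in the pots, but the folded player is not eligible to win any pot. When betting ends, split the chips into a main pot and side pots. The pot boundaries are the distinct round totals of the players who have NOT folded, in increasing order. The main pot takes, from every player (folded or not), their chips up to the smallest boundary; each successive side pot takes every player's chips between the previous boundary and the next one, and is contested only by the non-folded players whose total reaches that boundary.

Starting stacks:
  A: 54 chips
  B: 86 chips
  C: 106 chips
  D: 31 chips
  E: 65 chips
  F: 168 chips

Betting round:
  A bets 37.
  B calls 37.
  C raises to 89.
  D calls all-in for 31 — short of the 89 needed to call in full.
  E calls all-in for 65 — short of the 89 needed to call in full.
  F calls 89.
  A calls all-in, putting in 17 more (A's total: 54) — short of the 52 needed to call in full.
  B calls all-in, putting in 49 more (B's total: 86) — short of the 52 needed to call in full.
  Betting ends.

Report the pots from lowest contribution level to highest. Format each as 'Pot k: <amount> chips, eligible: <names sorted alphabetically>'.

Contributions: A=54, B=86, C=89, D=31, E=65, F=89
Pot levels (distinct totals of non-folded players): 31, 54, 65, 86, 89
Layer 1-31: 31 each from A, B, C, D, E, F = 31*6 = 186 chips; eligible A, B, C, D, E, F
Layer 32-54: 23 each from A, B, C, E, F = 23*5 = 115 chips; eligible A, B, C, E, F
Layer 55-65: 11 each from B, C, E, F = 11*4 = 44 chips; eligible B, C, E, F
Layer 66-86: 21 each from B, C, F = 21*3 = 63 chips; eligible B, C, F
Layer 87-89: 3 each from C, F = 3*2 = 6 chips; eligible C, F

Pot 1: 186 chips, eligible: A, B, C, D, E, F
Pot 2: 115 chips, eligible: A, B, C, E, F
Pot 3: 44 chips, eligible: B, C, E, F
Pot 4: 63 chips, eligible: B, C, F
Pot 5: 6 chips, eligible: C, F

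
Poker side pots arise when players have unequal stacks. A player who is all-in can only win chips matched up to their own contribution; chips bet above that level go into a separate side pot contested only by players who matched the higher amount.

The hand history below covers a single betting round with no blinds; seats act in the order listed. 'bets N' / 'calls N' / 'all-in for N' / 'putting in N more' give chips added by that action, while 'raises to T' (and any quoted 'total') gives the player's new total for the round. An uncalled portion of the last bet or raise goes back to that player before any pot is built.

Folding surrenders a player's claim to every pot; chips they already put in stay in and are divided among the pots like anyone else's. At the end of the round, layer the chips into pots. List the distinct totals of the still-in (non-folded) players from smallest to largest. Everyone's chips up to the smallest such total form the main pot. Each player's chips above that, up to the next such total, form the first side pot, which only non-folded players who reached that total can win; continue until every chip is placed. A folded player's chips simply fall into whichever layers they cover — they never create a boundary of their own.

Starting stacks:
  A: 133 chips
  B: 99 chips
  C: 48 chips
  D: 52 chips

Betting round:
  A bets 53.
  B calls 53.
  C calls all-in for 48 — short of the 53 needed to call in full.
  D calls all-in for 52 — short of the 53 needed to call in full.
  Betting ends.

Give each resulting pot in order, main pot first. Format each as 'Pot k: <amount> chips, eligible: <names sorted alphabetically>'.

Contributions: A=53, B=53, C=48, D=52
Pot levels (distinct totals of non-folded players): 48, 52, 53
Layer 1-48: 48 each from A, B, C, D = 48*4 = 192 chips; eligible A, B, C, D
Layer 49-52: 4 each from A, B, D = 4*3 = 12 chips; eligible A, B, D
Layer 53-53: 1 each from A, B = 1*2 = 2 chips; eligible A, B

Pot 1: 192 chips, eligible: A, B, C, D
Pot 2: 12 chips, eligible: A, B, D
Pot 3: 2 chips, eligible: A, B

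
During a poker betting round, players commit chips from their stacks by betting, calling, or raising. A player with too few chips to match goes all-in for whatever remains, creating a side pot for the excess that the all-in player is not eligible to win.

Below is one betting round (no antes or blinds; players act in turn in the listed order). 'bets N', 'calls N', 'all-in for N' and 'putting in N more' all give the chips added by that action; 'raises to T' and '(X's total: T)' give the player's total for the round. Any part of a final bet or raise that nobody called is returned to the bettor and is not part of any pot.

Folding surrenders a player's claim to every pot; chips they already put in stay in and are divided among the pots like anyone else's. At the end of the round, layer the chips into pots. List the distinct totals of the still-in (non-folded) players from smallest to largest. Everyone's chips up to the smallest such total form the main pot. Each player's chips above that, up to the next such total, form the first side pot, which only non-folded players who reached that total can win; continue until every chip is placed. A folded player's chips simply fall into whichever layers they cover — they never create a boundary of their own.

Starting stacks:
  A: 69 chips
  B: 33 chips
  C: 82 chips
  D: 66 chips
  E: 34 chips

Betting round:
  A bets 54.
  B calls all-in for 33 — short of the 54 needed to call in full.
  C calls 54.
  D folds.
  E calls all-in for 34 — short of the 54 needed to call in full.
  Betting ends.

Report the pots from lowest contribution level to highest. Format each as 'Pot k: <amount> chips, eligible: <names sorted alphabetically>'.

Contributions: A=54, B=33, C=54, E=34
Folded: D
Pot levels (distinct totals of non-folded players): 33, 34, 54
Layer 1-33: 33 each from A, B, C, E = 33*4 = 132 chips; eligible A, B, C, E
Layer 34-34: 1 each from A, C, E = 1*3 = 3 chips; eligible A, C, E
Layer 35-54: 20 each from A, C = 20*2 = 40 chips; eligible A, C

Pot 1: 132 chips, eligible: A, B, C, E
Pot 2: 3 chips, eligible: A, C, E
Pot 3: 40 chips, eligible: A, C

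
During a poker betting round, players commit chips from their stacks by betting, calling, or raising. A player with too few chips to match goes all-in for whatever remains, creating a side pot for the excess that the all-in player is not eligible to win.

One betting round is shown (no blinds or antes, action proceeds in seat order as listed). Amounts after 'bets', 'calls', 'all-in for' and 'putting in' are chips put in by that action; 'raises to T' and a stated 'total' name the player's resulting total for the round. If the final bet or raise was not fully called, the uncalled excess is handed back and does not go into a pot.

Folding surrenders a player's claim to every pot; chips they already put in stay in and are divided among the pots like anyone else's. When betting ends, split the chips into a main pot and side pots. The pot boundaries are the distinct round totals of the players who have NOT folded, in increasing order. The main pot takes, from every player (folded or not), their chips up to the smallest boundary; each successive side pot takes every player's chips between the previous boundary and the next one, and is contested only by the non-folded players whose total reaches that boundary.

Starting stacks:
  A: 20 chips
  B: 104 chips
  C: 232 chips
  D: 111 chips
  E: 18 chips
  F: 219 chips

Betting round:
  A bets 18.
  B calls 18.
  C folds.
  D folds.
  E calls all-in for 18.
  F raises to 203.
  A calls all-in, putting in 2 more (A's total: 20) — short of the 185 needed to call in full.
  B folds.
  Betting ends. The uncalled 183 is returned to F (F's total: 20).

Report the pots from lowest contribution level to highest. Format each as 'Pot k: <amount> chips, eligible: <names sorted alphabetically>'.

Pot 1: 72 chips, eligible: A, E, F
Pot 2: 4 chips, eligible: A, F

Derivation:
Contributions (after 183 returned to F): A=20, B=18, E=18, F=20
Folded: B, C, D
Pot levels (distinct totals of non-folded players): 18, 20
Layer 1-18: 18 each from A, B, E, F = 18*4 = 72 chips; eligible A, E, F
Layer 19-20: 2 each from A, F = 2*2 = 4 chips; eligible A, F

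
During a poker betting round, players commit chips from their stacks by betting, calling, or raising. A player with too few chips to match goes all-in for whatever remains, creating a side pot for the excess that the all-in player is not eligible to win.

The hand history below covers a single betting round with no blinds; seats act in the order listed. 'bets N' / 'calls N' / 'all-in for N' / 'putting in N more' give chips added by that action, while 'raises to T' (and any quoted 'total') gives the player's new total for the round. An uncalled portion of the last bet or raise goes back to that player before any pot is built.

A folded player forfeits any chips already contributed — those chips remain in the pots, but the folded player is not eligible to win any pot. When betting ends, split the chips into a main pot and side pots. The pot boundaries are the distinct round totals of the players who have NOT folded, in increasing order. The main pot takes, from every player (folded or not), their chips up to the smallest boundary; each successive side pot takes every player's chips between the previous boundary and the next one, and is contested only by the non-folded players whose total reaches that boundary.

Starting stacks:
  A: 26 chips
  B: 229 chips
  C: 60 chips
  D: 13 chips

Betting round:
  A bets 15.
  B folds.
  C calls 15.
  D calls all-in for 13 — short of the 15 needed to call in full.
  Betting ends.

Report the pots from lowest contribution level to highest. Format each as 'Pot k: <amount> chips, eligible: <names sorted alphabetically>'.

Pot 1: 39 chips, eligible: A, C, D
Pot 2: 4 chips, eligible: A, C

Derivation:
Contributions: A=15, C=15, D=13
Folded: B
Pot levels (distinct totals of non-folded players): 13, 15
Layer 1-13: 13 each from A, C, D = 13*3 = 39 chips; eligible A, C, D
Layer 14-15: 2 each from A, C = 2*2 = 4 chips; eligible A, C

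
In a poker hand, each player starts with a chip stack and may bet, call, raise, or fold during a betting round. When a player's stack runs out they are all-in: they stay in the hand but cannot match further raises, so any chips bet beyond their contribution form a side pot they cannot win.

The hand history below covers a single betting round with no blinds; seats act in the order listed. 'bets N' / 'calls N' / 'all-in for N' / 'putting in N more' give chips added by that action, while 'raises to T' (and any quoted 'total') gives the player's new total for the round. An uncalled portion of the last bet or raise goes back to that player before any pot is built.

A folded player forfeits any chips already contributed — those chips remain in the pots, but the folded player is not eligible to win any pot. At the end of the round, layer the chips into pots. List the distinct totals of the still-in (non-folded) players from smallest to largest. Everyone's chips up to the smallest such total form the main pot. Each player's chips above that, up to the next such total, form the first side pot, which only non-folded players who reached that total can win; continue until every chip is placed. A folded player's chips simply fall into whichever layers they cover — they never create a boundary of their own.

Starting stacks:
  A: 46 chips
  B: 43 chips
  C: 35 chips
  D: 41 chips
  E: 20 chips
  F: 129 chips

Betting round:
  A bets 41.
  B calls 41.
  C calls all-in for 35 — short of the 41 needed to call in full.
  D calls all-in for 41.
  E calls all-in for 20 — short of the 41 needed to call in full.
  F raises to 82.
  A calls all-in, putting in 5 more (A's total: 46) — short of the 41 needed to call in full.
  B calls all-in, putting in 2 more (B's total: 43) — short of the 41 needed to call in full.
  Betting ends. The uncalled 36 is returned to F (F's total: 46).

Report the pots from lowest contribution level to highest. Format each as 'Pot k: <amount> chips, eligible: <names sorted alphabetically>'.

Pot 1: 120 chips, eligible: A, B, C, D, E, F
Pot 2: 75 chips, eligible: A, B, C, D, F
Pot 3: 24 chips, eligible: A, B, D, F
Pot 4: 6 chips, eligible: A, B, F
Pot 5: 6 chips, eligible: A, F

Derivation:
Contributions (after 36 returned to F): A=46, B=43, C=35, D=41, E=20, F=46
Pot levels (distinct totals of non-folded players): 20, 35, 41, 43, 46
Layer 1-20: 20 each from A, B, C, D, E, F = 20*6 = 120 chips; eligible A, B, C, D, E, F
Layer 21-35: 15 each from A, B, C, D, F = 15*5 = 75 chips; eligible A, B, C, D, F
Layer 36-41: 6 each from A, B, D, F = 6*4 = 24 chips; eligible A, B, D, F
Layer 42-43: 2 each from A, B, F = 2*3 = 6 chips; eligible A, B, F
Layer 44-46: 3 each from A, F = 3*2 = 6 chips; eligible A, F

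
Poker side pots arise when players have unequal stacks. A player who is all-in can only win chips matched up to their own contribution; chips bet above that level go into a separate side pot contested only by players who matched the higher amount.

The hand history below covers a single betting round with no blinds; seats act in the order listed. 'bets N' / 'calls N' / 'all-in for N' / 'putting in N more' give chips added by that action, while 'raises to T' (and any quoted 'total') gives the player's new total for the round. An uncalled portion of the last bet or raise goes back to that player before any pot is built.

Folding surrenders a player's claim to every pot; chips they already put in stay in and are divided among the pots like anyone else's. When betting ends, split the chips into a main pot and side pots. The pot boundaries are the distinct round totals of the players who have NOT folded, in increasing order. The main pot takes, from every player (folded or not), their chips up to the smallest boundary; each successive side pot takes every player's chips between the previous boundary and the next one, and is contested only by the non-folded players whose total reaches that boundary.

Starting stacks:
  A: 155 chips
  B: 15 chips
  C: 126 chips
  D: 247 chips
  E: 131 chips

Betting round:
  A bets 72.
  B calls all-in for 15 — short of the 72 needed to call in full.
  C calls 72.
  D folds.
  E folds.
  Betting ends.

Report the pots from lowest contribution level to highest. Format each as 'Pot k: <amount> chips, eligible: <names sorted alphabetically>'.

Contributions: A=72, B=15, C=72
Folded: D, E
Pot levels (distinct totals of non-folded players): 15, 72
Layer 1-15: 15 each from A, B, C = 15*3 = 45 chips; eligible A, B, C
Layer 16-72: 57 each from A, C = 57*2 = 114 chips; eligible A, C

Pot 1: 45 chips, eligible: A, B, C
Pot 2: 114 chips, eligible: A, C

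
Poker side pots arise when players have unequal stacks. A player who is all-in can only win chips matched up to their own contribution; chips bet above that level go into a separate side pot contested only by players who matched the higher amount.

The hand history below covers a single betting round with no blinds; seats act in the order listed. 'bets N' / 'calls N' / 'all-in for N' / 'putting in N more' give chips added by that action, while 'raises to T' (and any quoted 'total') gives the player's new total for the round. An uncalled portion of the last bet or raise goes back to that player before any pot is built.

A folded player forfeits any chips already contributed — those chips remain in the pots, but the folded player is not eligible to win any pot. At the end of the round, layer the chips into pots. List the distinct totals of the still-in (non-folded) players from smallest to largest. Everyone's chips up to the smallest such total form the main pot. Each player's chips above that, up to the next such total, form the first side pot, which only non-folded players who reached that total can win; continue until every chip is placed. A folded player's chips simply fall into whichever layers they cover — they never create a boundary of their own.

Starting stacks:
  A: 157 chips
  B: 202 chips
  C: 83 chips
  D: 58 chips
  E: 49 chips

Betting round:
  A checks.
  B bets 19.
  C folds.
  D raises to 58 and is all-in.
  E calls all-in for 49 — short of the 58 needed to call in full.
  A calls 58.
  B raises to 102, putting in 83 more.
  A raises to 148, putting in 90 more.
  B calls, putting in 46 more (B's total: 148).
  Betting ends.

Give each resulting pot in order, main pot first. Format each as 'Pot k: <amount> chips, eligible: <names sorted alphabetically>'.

Pot 1: 196 chips, eligible: A, B, D, E
Pot 2: 27 chips, eligible: A, B, D
Pot 3: 180 chips, eligible: A, B

Derivation:
Contributions: A=148, B=148, D=58, E=49
Folded: C
Pot levels (distinct totals of non-folded players): 49, 58, 148
Layer 1-49: 49 each from A, B, D, E = 49*4 = 196 chips; eligible A, B, D, E
Layer 50-58: 9 each from A, B, D = 9*3 = 27 chips; eligible A, B, D
Layer 59-148: 90 each from A, B = 90*2 = 180 chips; eligible A, B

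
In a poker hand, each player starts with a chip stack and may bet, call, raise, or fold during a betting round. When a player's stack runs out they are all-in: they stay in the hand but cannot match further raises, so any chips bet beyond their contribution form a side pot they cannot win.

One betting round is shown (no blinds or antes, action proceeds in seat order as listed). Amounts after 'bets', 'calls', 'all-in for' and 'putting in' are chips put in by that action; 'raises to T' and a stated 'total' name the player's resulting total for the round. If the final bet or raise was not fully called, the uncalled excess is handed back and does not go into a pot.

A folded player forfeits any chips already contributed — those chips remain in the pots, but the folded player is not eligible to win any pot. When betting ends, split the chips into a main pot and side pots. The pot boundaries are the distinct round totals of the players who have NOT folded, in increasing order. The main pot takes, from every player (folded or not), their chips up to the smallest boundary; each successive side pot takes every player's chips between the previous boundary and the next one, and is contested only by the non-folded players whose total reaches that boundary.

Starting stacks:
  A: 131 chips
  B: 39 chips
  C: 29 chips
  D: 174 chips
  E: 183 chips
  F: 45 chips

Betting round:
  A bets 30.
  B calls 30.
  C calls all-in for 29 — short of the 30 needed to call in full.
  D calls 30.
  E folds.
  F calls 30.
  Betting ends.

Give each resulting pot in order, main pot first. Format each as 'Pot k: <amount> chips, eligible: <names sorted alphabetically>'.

Contributions: A=30, B=30, C=29, D=30, F=30
Folded: E
Pot levels (distinct totals of non-folded players): 29, 30
Layer 1-29: 29 each from A, B, C, D, F = 29*5 = 145 chips; eligible A, B, C, D, F
Layer 30-30: 1 each from A, B, D, F = 1*4 = 4 chips; eligible A, B, D, F

Pot 1: 145 chips, eligible: A, B, C, D, F
Pot 2: 4 chips, eligible: A, B, D, F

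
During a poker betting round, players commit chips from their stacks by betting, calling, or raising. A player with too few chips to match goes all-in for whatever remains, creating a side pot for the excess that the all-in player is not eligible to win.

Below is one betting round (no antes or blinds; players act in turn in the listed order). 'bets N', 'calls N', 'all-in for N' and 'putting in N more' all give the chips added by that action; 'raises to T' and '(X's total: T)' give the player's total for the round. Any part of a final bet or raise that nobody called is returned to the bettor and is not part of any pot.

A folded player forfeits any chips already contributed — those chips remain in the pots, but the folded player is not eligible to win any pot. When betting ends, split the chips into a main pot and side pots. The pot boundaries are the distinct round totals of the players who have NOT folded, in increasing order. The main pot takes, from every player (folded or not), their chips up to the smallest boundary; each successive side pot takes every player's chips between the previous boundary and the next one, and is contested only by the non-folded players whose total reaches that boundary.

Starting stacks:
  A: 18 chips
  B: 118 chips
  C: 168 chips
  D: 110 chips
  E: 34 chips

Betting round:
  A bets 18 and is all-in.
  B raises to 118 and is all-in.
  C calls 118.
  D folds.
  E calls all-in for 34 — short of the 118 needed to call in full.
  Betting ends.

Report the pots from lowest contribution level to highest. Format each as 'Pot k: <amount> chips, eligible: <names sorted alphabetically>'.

Pot 1: 72 chips, eligible: A, B, C, E
Pot 2: 48 chips, eligible: B, C, E
Pot 3: 168 chips, eligible: B, C

Derivation:
Contributions: A=18, B=118, C=118, E=34
Folded: D
Pot levels (distinct totals of non-folded players): 18, 34, 118
Layer 1-18: 18 each from A, B, C, E = 18*4 = 72 chips; eligible A, B, C, E
Layer 19-34: 16 each from B, C, E = 16*3 = 48 chips; eligible B, C, E
Layer 35-118: 84 each from B, C = 84*2 = 168 chips; eligible B, C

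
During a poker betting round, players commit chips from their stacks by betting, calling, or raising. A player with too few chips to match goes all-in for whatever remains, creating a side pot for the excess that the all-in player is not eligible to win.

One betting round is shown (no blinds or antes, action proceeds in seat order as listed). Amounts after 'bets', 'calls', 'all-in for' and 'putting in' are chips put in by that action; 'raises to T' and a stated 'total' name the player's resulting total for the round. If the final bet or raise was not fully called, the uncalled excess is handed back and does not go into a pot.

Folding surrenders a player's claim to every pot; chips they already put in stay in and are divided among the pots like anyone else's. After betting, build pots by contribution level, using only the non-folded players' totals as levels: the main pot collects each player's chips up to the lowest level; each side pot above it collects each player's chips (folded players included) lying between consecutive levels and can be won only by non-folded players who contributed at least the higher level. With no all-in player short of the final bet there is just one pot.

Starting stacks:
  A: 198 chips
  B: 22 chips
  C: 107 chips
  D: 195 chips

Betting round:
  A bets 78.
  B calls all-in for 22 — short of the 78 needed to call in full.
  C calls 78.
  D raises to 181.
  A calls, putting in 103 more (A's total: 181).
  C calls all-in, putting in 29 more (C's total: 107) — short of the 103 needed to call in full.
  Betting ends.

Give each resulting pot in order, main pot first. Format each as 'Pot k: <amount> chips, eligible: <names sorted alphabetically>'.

Contributions: A=181, B=22, C=107, D=181
Pot levels (distinct totals of non-folded players): 22, 107, 181
Layer 1-22: 22 each from A, B, C, D = 22*4 = 88 chips; eligible A, B, C, D
Layer 23-107: 85 each from A, C, D = 85*3 = 255 chips; eligible A, C, D
Layer 108-181: 74 each from A, D = 74*2 = 148 chips; eligible A, D

Pot 1: 88 chips, eligible: A, B, C, D
Pot 2: 255 chips, eligible: A, C, D
Pot 3: 148 chips, eligible: A, D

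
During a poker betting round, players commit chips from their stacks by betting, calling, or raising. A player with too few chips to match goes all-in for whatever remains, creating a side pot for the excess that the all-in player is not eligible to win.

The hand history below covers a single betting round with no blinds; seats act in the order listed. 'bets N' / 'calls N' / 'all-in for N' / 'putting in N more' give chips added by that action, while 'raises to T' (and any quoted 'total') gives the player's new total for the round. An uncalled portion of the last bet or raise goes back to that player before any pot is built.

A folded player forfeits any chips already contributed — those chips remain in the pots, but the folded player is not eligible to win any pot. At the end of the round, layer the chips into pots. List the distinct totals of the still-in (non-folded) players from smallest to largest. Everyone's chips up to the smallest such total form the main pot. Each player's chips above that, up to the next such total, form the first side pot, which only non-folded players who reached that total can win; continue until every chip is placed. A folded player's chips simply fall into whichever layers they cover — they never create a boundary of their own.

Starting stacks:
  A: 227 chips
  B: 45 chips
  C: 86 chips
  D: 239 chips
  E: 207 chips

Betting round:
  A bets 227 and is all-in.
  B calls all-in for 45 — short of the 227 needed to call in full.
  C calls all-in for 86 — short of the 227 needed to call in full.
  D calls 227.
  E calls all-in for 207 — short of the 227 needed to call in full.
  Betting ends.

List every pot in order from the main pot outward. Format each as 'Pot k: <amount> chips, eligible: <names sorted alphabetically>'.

Pot 1: 225 chips, eligible: A, B, C, D, E
Pot 2: 164 chips, eligible: A, C, D, E
Pot 3: 363 chips, eligible: A, D, E
Pot 4: 40 chips, eligible: A, D

Derivation:
Contributions: A=227, B=45, C=86, D=227, E=207
Pot levels (distinct totals of non-folded players): 45, 86, 207, 227
Layer 1-45: 45 each from A, B, C, D, E = 45*5 = 225 chips; eligible A, B, C, D, E
Layer 46-86: 41 each from A, C, D, E = 41*4 = 164 chips; eligible A, C, D, E
Layer 87-207: 121 each from A, D, E = 121*3 = 363 chips; eligible A, D, E
Layer 208-227: 20 each from A, D = 20*2 = 40 chips; eligible A, D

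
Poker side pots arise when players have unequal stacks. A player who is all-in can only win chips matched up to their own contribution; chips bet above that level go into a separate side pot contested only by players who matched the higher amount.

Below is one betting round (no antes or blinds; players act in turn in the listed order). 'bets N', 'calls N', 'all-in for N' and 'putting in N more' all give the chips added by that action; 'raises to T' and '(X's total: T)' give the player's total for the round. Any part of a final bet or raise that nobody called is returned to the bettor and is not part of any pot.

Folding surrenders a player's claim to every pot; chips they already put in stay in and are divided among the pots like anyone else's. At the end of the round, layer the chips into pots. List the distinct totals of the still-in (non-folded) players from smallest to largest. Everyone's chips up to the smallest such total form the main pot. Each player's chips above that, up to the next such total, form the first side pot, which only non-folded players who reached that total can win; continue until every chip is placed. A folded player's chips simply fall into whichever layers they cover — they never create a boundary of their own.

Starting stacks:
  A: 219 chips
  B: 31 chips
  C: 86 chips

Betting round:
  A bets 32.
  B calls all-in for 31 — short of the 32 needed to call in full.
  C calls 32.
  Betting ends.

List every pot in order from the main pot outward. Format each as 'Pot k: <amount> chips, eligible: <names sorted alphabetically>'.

Pot 1: 93 chips, eligible: A, B, C
Pot 2: 2 chips, eligible: A, C

Derivation:
Contributions: A=32, B=31, C=32
Pot levels (distinct totals of non-folded players): 31, 32
Layer 1-31: 31 each from A, B, C = 31*3 = 93 chips; eligible A, B, C
Layer 32-32: 1 each from A, C = 1*2 = 2 chips; eligible A, C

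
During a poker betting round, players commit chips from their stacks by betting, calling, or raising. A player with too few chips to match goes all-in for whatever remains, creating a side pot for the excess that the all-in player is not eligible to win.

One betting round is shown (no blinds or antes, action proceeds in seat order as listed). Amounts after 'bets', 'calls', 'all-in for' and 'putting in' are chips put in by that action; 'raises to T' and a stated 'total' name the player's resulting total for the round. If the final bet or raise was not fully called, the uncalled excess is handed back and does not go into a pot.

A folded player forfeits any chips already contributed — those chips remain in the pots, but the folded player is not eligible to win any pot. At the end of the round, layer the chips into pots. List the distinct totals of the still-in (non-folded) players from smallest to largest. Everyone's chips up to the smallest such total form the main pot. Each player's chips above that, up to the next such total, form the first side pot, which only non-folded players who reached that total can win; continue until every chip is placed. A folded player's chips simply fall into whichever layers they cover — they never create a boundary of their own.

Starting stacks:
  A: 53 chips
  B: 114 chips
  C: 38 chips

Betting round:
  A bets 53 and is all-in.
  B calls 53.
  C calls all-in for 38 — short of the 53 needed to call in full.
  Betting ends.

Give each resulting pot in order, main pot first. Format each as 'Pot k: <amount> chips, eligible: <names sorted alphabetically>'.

Contributions: A=53, B=53, C=38
Pot levels (distinct totals of non-folded players): 38, 53
Layer 1-38: 38 each from A, B, C = 38*3 = 114 chips; eligible A, B, C
Layer 39-53: 15 each from A, B = 15*2 = 30 chips; eligible A, B

Pot 1: 114 chips, eligible: A, B, C
Pot 2: 30 chips, eligible: A, B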